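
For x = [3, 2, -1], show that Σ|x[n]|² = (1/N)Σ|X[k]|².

Time domain:
Σ|x[n]|² = |3|² + |2|² + |-1|² = 14.0000

Frequency domain:
(1/3)Σ|X[k]|² = (1/3)(|4|² + |2.5000-2.5981i|² + |2.5000+2.5981i|²) = (1/3)·42.0000 = 14.0000

Both sides agree, confirming Parseval's theorem.

Σ|x[n]|² = (1/N)Σ|X[k]|² = 14.0000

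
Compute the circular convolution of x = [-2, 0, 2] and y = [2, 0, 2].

(x ⊛ y)[n] = Σ(m=0 to 2) x[m] · y[(n-m) mod 3]

Computing each output sample:
(x ⊛ y)[0] = -4
(x ⊛ y)[1] = 4
(x ⊛ y)[2] = 0

x ⊛ y = [-4, 4, 0]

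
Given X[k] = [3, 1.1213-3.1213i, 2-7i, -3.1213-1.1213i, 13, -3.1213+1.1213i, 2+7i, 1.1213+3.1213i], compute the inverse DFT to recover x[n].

x[n] = (1/8) Σ(k=0 to 7) X[k] · e^(2πikn/8)

Computing each x[n]:
x[0] = 2
x[1] = 2
x[2] = 2
x[3] = -3
x[4] = 3
x[5] = -1
x[6] = 1
x[7] = -3

x = [2, 2, 2, -3, 3, -1, 1, -3]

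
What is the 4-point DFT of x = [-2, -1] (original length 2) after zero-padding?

Original 2-point DFT: [-3, -1]
Zero-padded 4-point DFT provides frequency interpolation.

DFT_4([x, 0, ...]) = [-3, -2+1i, -1, -2-1i]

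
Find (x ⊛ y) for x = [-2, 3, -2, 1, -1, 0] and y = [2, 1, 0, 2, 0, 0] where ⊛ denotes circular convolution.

(x ⊛ y)[n] = Σ(m=0 to 5) x[m] · y[(n-m) mod 6]

Computing each output sample:
(x ⊛ y)[0] = -2
(x ⊛ y)[1] = 2
(x ⊛ y)[2] = -1
(x ⊛ y)[3] = -4
(x ⊛ y)[4] = 5
(x ⊛ y)[5] = -5

x ⊛ y = [-2, 2, -1, -4, 5, -5]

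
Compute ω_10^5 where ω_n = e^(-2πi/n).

ω_10^5 = e^(-2πi·5/10)
= cos(-2π·5/10) + i·sin(-2π·5/10)
= cos(-10π/10) + i·sin(-10π/10)

ω_10^5 = cos(-10π/10) + i·sin(-10π/10) = -1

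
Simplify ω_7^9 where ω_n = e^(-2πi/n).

Since ω_7^7 = 1, powers reduce modulo 7.
9 mod 7 = 2
So ω_7^9 = ω_7^2 = e^(-2πi·2/7)

ω_7^9 = ω_7^2 = -0.2225-0.9749i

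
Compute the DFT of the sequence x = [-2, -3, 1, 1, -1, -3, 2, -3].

X[k] = Σ(n=0 to 7) x[n] · ω_8^(nk)
where ω_8 = e^(-2πi/8)

Computing each X[k]:
X[0] = -8
X[1] = -3.8284-1.8284i
X[2] = -6+4i
X[3] = 1.8284-3.8284i
X[4] = 8
X[5] = 1.8284+3.8284i
X[6] = -6-4i
X[7] = -3.8284+1.8284i

X = [-8, -3.8284-1.8284i, -6+4i, 1.8284-3.8284i, 8, 1.8284+3.8284i, -6-4i, -3.8284+1.8284i]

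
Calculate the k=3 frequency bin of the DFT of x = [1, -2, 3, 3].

X[3] = Σ(n=0 to 3) x[n] · ω_4^(3n) where ω_4 = e^(-2πi/4)
= (1)·ω_4^0 + (-2)·ω_4^3 + (3)·ω_4^6 + (3)·ω_4^9

X[3] = -2-5i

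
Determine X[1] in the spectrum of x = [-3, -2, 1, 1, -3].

X[1] = Σ(n=0 to 4) x[n] · ω_5^(1n) where ω_5 = e^(-2πi/5)
= (-3)·ω_5^0 + (-2)·ω_5^1 + (1)·ω_5^2 + (1)·ω_5^3 + (-3)·ω_5^4

X[1] = -6.1631-0.9511i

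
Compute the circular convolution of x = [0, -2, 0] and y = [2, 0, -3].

(x ⊛ y)[n] = Σ(m=0 to 2) x[m] · y[(n-m) mod 3]

Computing each output sample:
(x ⊛ y)[0] = 6
(x ⊛ y)[1] = -4
(x ⊛ y)[2] = 0

x ⊛ y = [6, -4, 0]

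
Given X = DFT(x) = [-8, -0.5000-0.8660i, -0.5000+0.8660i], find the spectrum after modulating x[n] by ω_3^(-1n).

Modulation property: DFT(ω_3^(-1n)·x[n]) = X[(k-1) mod 3], so circularly shift X by 1 positions.

X[k-1] = [-0.5000+0.8660i, -8, -0.5000-0.8660i]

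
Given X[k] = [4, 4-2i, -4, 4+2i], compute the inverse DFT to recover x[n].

x[n] = (1/4) Σ(k=0 to 3) X[k] · e^(2πikn/4)

Computing each x[n]:
x[0] = 2
x[1] = 3
x[2] = -2
x[3] = 1

x = [2, 3, -2, 1]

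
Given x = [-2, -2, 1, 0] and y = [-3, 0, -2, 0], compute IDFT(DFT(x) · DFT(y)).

(x ⊛ y)[n] = Σ(m=0 to 3) x[m] · y[(n-m) mod 4]

Computing each output sample:
(x ⊛ y)[0] = 4
(x ⊛ y)[1] = 6
(x ⊛ y)[2] = 1
(x ⊛ y)[3] = 4

x ⊛ y = [4, 6, 1, 4]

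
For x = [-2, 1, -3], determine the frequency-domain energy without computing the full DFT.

Parseval: Σ|x[n]|² = (1/N)Σ|X[k]|², so Σ|X[k]|² = N·Σ|x[n]|² = 3·14.0000

Σ|X[k]|² = N·Σ|x[n]|² = 3·14.0000 = 42.0000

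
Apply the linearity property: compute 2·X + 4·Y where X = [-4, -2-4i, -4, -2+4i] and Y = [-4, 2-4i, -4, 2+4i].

By linearity: DFT(2x + 4y) = 2·DFT(x) + 4·DFT(y)
= 2·[-4, -2-4i, -4, -2+4i] + 4·[-4, 2-4i, -4, 2+4i]

Computing element-wise:
Z[0] = 2·(-4) + 4·(-4) = -24
Z[1] = 2·(-2-4i) + 4·(2-4i) = 4-24i
Z[2] = 2·(-4) + 4·(-4) = -24
Z[3] = 2·(-2+4i) + 4·(2+4i) = 4+24i

DFT(2x + 4y) = 2·X + 4·Y = [-24, 4-24i, -24, 4+24i]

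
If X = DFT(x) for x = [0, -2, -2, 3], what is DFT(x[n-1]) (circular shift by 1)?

Time shift by 1: X_shifted[k] = ω_4^(1k) · X[k]
Shifted x = [3, 0, -2, -2]

DFT(x[n-1]) = [-1, 5-2i, 3, 5+2i]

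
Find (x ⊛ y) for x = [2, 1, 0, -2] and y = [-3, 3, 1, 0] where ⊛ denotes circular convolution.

(x ⊛ y)[n] = Σ(m=0 to 3) x[m] · y[(n-m) mod 4]

Computing each output sample:
(x ⊛ y)[0] = -12
(x ⊛ y)[1] = 1
(x ⊛ y)[2] = 5
(x ⊛ y)[3] = 7

x ⊛ y = [-12, 1, 5, 7]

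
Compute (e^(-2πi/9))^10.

Since ω_9^9 = 1, powers reduce modulo 9.
10 mod 9 = 1
So ω_9^10 = ω_9^1 = e^(-2πi·1/9)

ω_9^10 = ω_9^1 = 0.7660-0.6428i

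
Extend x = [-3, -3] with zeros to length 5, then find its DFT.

Original 2-point DFT: [-6, 0]
Zero-padded 5-point DFT provides frequency interpolation.

DFT_5([x, 0, ...]) = [-6, -3.9271+2.8532i, -0.5729+1.7634i, -0.5729-1.7634i, -3.9271-2.8532i]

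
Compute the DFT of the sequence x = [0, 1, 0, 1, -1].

X[k] = Σ(n=0 to 4) x[n] · ω_5^(nk)
where ω_5 = e^(-2πi/5)

Computing each X[k]:
X[0] = 1
X[1] = -0.8090-1.3143i
X[2] = 0.3090-2.1266i
X[3] = 0.3090+2.1266i
X[4] = -0.8090+1.3143i

X = [1, -0.8090-1.3143i, 0.3090-2.1266i, 0.3090+2.1266i, -0.8090+1.3143i]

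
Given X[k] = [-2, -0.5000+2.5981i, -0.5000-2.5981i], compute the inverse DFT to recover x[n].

x[n] = (1/3) Σ(k=0 to 2) X[k] · e^(2πikn/3)

Computing each x[n]:
x[0] = -1
x[1] = -2
x[2] = 1

x = [-1, -2, 1]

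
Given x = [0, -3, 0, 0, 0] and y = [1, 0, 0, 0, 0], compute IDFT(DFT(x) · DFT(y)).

(x ⊛ y)[n] = Σ(m=0 to 4) x[m] · y[(n-m) mod 5]

Computing each output sample:
(x ⊛ y)[0] = 0
(x ⊛ y)[1] = -3
(x ⊛ y)[2] = 0
(x ⊛ y)[3] = 0
(x ⊛ y)[4] = 0

x ⊛ y = [0, -3, 0, 0, 0]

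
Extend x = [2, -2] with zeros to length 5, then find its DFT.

Original 2-point DFT: [0, 4]
Zero-padded 5-point DFT provides frequency interpolation.

DFT_5([x, 0, ...]) = [0, 1.3820+1.9021i, 3.6180+1.1756i, 3.6180-1.1756i, 1.3820-1.9021i]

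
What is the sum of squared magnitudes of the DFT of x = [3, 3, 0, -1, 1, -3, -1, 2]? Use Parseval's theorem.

Parseval: Σ|x[n]|² = (1/N)Σ|X[k]|², so Σ|X[k]|² = N·Σ|x[n]|² = 8·34.0000

Σ|X[k]|² = N·Σ|x[n]|² = 8·34.0000 = 272.0000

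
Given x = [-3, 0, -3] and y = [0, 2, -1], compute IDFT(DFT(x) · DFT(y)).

(x ⊛ y)[n] = Σ(m=0 to 2) x[m] · y[(n-m) mod 3]

Computing each output sample:
(x ⊛ y)[0] = -6
(x ⊛ y)[1] = -3
(x ⊛ y)[2] = 3

x ⊛ y = [-6, -3, 3]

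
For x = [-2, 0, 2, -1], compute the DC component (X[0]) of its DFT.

X[0] = Σ(n=0 to 3) x[n] · ω_4^0 = Σ x[n]
= (-2) + (0) + (2) + (-1)

X[0] = -1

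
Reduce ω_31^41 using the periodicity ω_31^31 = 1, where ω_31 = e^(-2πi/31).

Since ω_31^31 = 1, powers reduce modulo 31.
41 mod 31 = 10
So ω_31^41 = ω_31^10 = e^(-2πi·10/31)

ω_31^41 = ω_31^10 = -0.4404-0.8978i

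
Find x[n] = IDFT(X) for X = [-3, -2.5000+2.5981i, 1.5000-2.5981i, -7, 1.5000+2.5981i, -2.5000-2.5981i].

x[n] = (1/6) Σ(k=0 to 5) X[k] · e^(2πikn/6)

Computing each x[n]:
x[0] = -2
x[1] = 0
x[2] = -3
x[3] = 2
x[4] = 0
x[5] = 0

x = [-2, 0, -3, 2, 0, 0]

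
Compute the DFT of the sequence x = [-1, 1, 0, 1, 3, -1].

X[k] = Σ(n=0 to 5) x[n] · ω_6^(nk)
where ω_6 = e^(-2πi/6)

Computing each X[k]:
X[0] = 3
X[1] = -3.5000+0.8660i
X[2] = -1.5000-4.3301i
X[3] = 1
X[4] = -1.5000+4.3301i
X[5] = -3.5000-0.8660i

X = [3, -3.5000+0.8660i, -1.5000-4.3301i, 1, -1.5000+4.3301i, -3.5000-0.8660i]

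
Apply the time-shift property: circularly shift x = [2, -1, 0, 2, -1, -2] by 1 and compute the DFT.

Time shift by 1: X_shifted[k] = ω_6^(1k) · X[k]
Shifted x = [-2, 2, -1, 0, 2, -1]

DFT(x[n-1]) = [0, -2, -3.0000-5.1962i, -2, -3.0000+5.1962i, -2]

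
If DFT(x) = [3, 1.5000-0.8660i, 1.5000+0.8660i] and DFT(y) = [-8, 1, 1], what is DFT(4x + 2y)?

By linearity: DFT(4x + 2y) = 4·DFT(x) + 2·DFT(y)
= 4·[3, 1.5000-0.8660i, 1.5000+0.8660i] + 2·[-8, 1, 1]

Computing element-wise:
Z[0] = 4·(3) + 2·(-8) = -4
Z[1] = 4·(1.5000-0.8660i) + 2·(1) = 8.0000-3.4640i
Z[2] = 4·(1.5000+0.8660i) + 2·(1) = 8.0000+3.4640i

DFT(4x + 2y) = 4·X + 2·Y = [-4, 8.0000-3.4640i, 8.0000+3.4640i]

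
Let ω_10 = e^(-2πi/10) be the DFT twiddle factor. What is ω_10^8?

ω_10^8 = e^(-2πi·8/10)
= cos(-2π·8/10) + i·sin(-2π·8/10)
= cos(-16π/10) + i·sin(-16π/10)

ω_10^8 = cos(-16π/10) + i·sin(-16π/10) = 0.3090+0.9511i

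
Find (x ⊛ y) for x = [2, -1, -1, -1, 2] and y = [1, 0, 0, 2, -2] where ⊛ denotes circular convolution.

(x ⊛ y)[n] = Σ(m=0 to 4) x[m] · y[(n-m) mod 5]

Computing each output sample:
(x ⊛ y)[0] = 2
(x ⊛ y)[1] = -1
(x ⊛ y)[2] = 5
(x ⊛ y)[3] = -1
(x ⊛ y)[4] = -4

x ⊛ y = [2, -1, 5, -1, -4]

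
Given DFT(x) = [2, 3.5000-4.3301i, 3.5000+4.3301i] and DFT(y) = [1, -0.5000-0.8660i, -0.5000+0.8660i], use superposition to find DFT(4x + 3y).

By linearity: DFT(4x + 3y) = 4·DFT(x) + 3·DFT(y)
= 4·[2, 3.5000-4.3301i, 3.5000+4.3301i] + 3·[1, -0.5000-0.8660i, -0.5000+0.8660i]

Computing element-wise:
Z[0] = 4·(2) + 3·(1) = 11
Z[1] = 4·(3.5000-4.3301i) + 3·(-0.5000-0.8660i) = 12.5000-19.9184i
Z[2] = 4·(3.5000+4.3301i) + 3·(-0.5000+0.8660i) = 12.5000+19.9184i

DFT(4x + 3y) = 4·X + 3·Y = [11, 12.5000-19.9184i, 12.5000+19.9184i]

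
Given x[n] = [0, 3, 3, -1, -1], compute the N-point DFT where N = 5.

X[k] = Σ(n=0 to 4) x[n] · ω_5^(nk)
where ω_5 = e^(-2πi/5)

Computing each X[k]:
X[0] = 4
X[1] = -1.0000-6.1554i
X[2] = -1.0000+1.4531i
X[3] = -1.0000-1.4531i
X[4] = -1.0000+6.1554i

X = [4, -1.0000-6.1554i, -1.0000+1.4531i, -1.0000-1.4531i, -1.0000+6.1554i]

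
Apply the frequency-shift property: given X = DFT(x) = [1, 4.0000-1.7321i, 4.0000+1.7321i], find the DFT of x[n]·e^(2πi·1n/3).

Modulation property: DFT(ω_3^(-1n)·x[n]) = X[(k-1) mod 3], so circularly shift X by 1 positions.

X[k-1] = [4.0000+1.7321i, 1, 4.0000-1.7321i]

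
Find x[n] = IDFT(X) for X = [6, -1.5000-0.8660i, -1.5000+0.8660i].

x[n] = (1/3) Σ(k=0 to 2) X[k] · e^(2πikn/3)

Computing each x[n]:
x[0] = 1
x[1] = 3
x[2] = 2

x = [1, 3, 2]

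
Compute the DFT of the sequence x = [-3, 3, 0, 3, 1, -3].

X[k] = Σ(n=0 to 5) x[n] · ω_6^(nk)
where ω_6 = e^(-2πi/6)

Computing each X[k]:
X[0] = 1
X[1] = -6.5000-4.3301i
X[2] = -0.5000-6.0622i
X[3] = -5
X[4] = -0.5000+6.0622i
X[5] = -6.5000+4.3301i

X = [1, -6.5000-4.3301i, -0.5000-6.0622i, -5, -0.5000+6.0622i, -6.5000+4.3301i]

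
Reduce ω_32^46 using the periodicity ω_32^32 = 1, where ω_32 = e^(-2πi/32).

Since ω_32^32 = 1, powers reduce modulo 32.
46 mod 32 = 14
So ω_32^46 = ω_32^14 = e^(-2πi·14/32)

ω_32^46 = ω_32^14 = -0.9239-0.3827i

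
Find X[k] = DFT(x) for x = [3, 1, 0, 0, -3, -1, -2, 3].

X[k] = Σ(n=0 to 7) x[n] · ω_8^(nk)
where ω_8 = e^(-2πi/8)

Computing each X[k]:
X[0] = 1
X[1] = 9.5355-1.2929i
X[2] = 2+3i
X[3] = 2.4645+2.7071i
X[4] = -5
X[5] = 2.4645-2.7071i
X[6] = 2-3i
X[7] = 9.5355+1.2929i

X = [1, 9.5355-1.2929i, 2+3i, 2.4645+2.7071i, -5, 2.4645-2.7071i, 2-3i, 9.5355+1.2929i]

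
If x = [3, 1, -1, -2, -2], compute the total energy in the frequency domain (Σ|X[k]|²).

Parseval: Σ|x[n]|² = (1/N)Σ|X[k]|², so Σ|X[k]|² = N·Σ|x[n]|² = 5·19.0000

Σ|X[k]|² = N·Σ|x[n]|² = 5·19.0000 = 95.0000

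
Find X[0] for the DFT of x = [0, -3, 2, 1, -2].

X[0] = Σ(n=0 to 4) x[n] · ω_5^0 = Σ x[n]
= (0) + (-3) + (2) + (1) + (-2)

X[0] = -2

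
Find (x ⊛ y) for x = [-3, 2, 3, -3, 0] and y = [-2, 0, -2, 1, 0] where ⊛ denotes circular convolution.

(x ⊛ y)[n] = Σ(m=0 to 4) x[m] · y[(n-m) mod 5]

Computing each output sample:
(x ⊛ y)[0] = 15
(x ⊛ y)[1] = -7
(x ⊛ y)[2] = 0
(x ⊛ y)[3] = -1
(x ⊛ y)[4] = -4

x ⊛ y = [15, -7, 0, -1, -4]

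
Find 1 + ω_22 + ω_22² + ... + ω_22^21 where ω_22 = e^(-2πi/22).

Sum of all nth roots of unity equals 0 for n > 1 (geometric series with r ≠ 1).

0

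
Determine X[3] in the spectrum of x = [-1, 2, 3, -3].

X[3] = Σ(n=0 to 3) x[n] · ω_4^(3n) where ω_4 = e^(-2πi/4)
= (-1)·ω_4^0 + (2)·ω_4^3 + (3)·ω_4^6 + (-3)·ω_4^9

X[3] = -4+5i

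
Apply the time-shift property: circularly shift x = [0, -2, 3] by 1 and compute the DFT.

Time shift by 1: X_shifted[k] = ω_3^(1k) · X[k]
Shifted x = [3, 0, -2]

DFT(x[n-1]) = [1, 4.0000-1.7321i, 4.0000+1.7321i]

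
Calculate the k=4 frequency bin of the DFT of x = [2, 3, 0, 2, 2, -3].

X[4] = Σ(n=0 to 5) x[n] · ω_6^(4n) where ω_6 = e^(-2πi/6)
= (2)·ω_6^0 + (3)·ω_6^4 + (0)·ω_6^8 + (2)·ω_6^12 + (2)·ω_6^16 + (-3)·ω_6^20

X[4] = 3.0000+6.9282i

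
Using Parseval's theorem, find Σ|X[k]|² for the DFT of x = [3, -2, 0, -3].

Parseval: Σ|x[n]|² = (1/N)Σ|X[k]|², so Σ|X[k]|² = N·Σ|x[n]|² = 4·22.0000

Σ|X[k]|² = N·Σ|x[n]|² = 4·22.0000 = 88.0000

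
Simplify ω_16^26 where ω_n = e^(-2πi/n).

Since ω_16^16 = 1, powers reduce modulo 16.
26 mod 16 = 10
So ω_16^26 = ω_16^10 = e^(-2πi·10/16)

ω_16^26 = ω_16^10 = -0.7071+0.7071i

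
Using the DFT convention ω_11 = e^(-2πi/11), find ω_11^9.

ω_11^9 = e^(-2πi·9/11)
= cos(-2π·9/11) + i·sin(-2π·9/11)
= cos(-18π/11) + i·sin(-18π/11)

ω_11^9 = cos(-18π/11) + i·sin(-18π/11) = 0.4154+0.9096i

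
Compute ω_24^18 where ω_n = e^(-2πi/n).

ω_24^18 = e^(-2πi·18/24)
= cos(-2π·18/24) + i·sin(-2π·18/24)
= cos(-36π/24) + i·sin(-36π/24)

ω_24^18 = cos(-36π/24) + i·sin(-36π/24) = 1i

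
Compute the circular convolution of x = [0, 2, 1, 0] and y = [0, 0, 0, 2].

(x ⊛ y)[n] = Σ(m=0 to 3) x[m] · y[(n-m) mod 4]

Computing each output sample:
(x ⊛ y)[0] = 4
(x ⊛ y)[1] = 2
(x ⊛ y)[2] = 0
(x ⊛ y)[3] = 0

x ⊛ y = [4, 2, 0, 0]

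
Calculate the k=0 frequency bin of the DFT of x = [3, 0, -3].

X[0] = Σ(n=0 to 2) x[n] · ω_3^0 = Σ x[n]
= (3) + (0) + (-3)

X[0] = 0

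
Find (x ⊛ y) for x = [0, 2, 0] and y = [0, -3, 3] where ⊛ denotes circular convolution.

(x ⊛ y)[n] = Σ(m=0 to 2) x[m] · y[(n-m) mod 3]

Computing each output sample:
(x ⊛ y)[0] = 6
(x ⊛ y)[1] = 0
(x ⊛ y)[2] = -6

x ⊛ y = [6, 0, -6]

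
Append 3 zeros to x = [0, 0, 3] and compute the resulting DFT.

Original 3-point DFT: [3, -1.5000+2.5981i, -1.5000-2.5981i]
Zero-padded 6-point DFT provides frequency interpolation.

DFT_6([x, 0, ...]) = [3, -1.5000-2.5981i, -1.5000+2.5981i, 3, -1.5000-2.5981i, -1.5000+2.5981i]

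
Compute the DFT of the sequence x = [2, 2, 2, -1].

X[k] = Σ(n=0 to 3) x[n] · ω_4^(nk)
where ω_4 = e^(-2πi/4)

Computing each X[k]:
X[0] = 5
X[1] = -3i
X[2] = 3
X[3] = 3i

X = [5, -3i, 3, 3i]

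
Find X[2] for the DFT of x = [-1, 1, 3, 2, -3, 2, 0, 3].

X[2] = Σ(n=0 to 7) x[n] · ω_8^(2n) where ω_8 = e^(-2πi/8)
= (-1)·ω_8^0 + (1)·ω_8^2 + (3)·ω_8^4 + (2)·ω_8^6 + (-3)·ω_8^8 + (2)·ω_8^10 + (0)·ω_8^12 + (3)·ω_8^14

X[2] = -7+2i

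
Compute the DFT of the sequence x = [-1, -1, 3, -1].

X[k] = Σ(n=0 to 3) x[n] · ω_4^(nk)
where ω_4 = e^(-2πi/4)

Computing each X[k]:
X[0] = 0
X[1] = -4
X[2] = 4
X[3] = -4

X = [0, -4, 4, -4]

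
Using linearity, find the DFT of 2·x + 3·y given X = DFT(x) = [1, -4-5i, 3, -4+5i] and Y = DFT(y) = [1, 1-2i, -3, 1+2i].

By linearity: DFT(2x + 3y) = 2·DFT(x) + 3·DFT(y)
= 2·[1, -4-5i, 3, -4+5i] + 3·[1, 1-2i, -3, 1+2i]

Computing element-wise:
Z[0] = 2·(1) + 3·(1) = 5
Z[1] = 2·(-4-5i) + 3·(1-2i) = -5-16i
Z[2] = 2·(3) + 3·(-3) = -3
Z[3] = 2·(-4+5i) + 3·(1+2i) = -5+16i

DFT(2x + 3y) = 2·X + 3·Y = [5, -5-16i, -3, -5+16i]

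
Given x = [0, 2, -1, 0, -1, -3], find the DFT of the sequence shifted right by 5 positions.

Time shift by 5: X_shifted[k] = ω_6^(5k) · X[k]
Shifted x = [2, -1, 0, -1, -3, 0]

DFT(x[n-5]) = [-3, 4.0000-1.7321i, 3.0000+3.4641i, 1, 3.0000-3.4641i, 4.0000+1.7321i]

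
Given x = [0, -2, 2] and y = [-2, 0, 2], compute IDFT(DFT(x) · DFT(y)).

(x ⊛ y)[n] = Σ(m=0 to 2) x[m] · y[(n-m) mod 3]

Computing each output sample:
(x ⊛ y)[0] = -4
(x ⊛ y)[1] = 8
(x ⊛ y)[2] = -4

x ⊛ y = [-4, 8, -4]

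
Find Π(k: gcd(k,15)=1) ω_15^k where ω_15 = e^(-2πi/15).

The primitive 15th roots of unity are ω_15^k for k coprime to 15: k ∈ {1, 2, 4, 7, 8, 11, 13, 14}
Their product equals the constant term of the cyclotomic polynomial Φ_15(x) up to sign.
For n ≥ 3, the product of all primitive nth roots of unity is 1. (For n=1 it is 1; for n=2 it is -1.)

1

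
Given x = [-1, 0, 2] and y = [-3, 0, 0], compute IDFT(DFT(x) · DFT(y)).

(x ⊛ y)[n] = Σ(m=0 to 2) x[m] · y[(n-m) mod 3]

Computing each output sample:
(x ⊛ y)[0] = 3
(x ⊛ y)[1] = 0
(x ⊛ y)[2] = -6

x ⊛ y = [3, 0, -6]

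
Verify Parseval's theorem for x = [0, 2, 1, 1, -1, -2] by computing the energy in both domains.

Time domain:
Σ|x[n]|² = |0|² + |2|² + |1|² + |1|² + |-1|² + |-2|² = 11.0000

Frequency domain:
(1/6)Σ|X[k]|² = (1/6)(|1|² + |-1.0000-5.1962i|² + |1.0000-1.7321i|² + |-1|² + |1.0000+1.7321i|² + |-1.0000+5.1962i|²) = (1/6)·66.0000 = 11.0000

Both sides agree, confirming Parseval's theorem.

Σ|x[n]|² = (1/N)Σ|X[k]|² = 11.0000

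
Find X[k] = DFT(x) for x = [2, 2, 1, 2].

X[k] = Σ(n=0 to 3) x[n] · ω_4^(nk)
where ω_4 = e^(-2πi/4)

Computing each X[k]:
X[0] = 7
X[1] = 1
X[2] = -1
X[3] = 1

X = [7, 1, -1, 1]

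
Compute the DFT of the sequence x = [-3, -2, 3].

X[k] = Σ(n=0 to 2) x[n] · ω_3^(nk)
where ω_3 = e^(-2πi/3)

Computing each X[k]:
X[0] = -2
X[1] = -3.5000+4.3301i
X[2] = -3.5000-4.3301i

X = [-2, -3.5000+4.3301i, -3.5000-4.3301i]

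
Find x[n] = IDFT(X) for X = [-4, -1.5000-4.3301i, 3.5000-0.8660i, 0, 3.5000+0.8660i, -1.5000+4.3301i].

x[n] = (1/6) Σ(k=0 to 5) X[k] · e^(2πikn/6)

Computing each x[n]:
x[0] = 0
x[1] = 0
x[2] = 0
x[3] = 1
x[4] = -2
x[5] = -3

x = [0, 0, 0, 1, -2, -3]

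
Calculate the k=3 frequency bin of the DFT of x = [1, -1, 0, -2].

X[3] = Σ(n=0 to 3) x[n] · ω_4^(3n) where ω_4 = e^(-2πi/4)
= (1)·ω_4^0 + (-1)·ω_4^3 + (0)·ω_4^6 + (-2)·ω_4^9

X[3] = 1+1i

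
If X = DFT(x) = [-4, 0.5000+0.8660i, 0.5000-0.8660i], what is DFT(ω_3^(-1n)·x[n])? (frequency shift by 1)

Modulation property: DFT(ω_3^(-1n)·x[n]) = X[(k-1) mod 3], so circularly shift X by 1 positions.

X[k-1] = [0.5000-0.8660i, -4, 0.5000+0.8660i]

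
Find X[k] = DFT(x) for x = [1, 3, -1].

X[k] = Σ(n=0 to 2) x[n] · ω_3^(nk)
where ω_3 = e^(-2πi/3)

Computing each X[k]:
X[0] = 3
X[1] = -3.4641i
X[2] = 3.4641i

X = [3, -3.4641i, 3.4641i]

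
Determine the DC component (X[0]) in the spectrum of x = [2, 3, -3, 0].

X[0] = Σ(n=0 to 3) x[n] · ω_4^0 = Σ x[n]
= (2) + (3) + (-3) + (0)

X[0] = 2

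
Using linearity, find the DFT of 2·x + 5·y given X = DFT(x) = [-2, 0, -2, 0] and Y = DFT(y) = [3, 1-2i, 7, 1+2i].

By linearity: DFT(2x + 5y) = 2·DFT(x) + 5·DFT(y)
= 2·[-2, 0, -2, 0] + 5·[3, 1-2i, 7, 1+2i]

Computing element-wise:
Z[0] = 2·(-2) + 5·(3) = 11
Z[1] = 2·(0) + 5·(1-2i) = 5-10i
Z[2] = 2·(-2) + 5·(7) = 31
Z[3] = 2·(0) + 5·(1+2i) = 5+10i

DFT(2x + 5y) = 2·X + 5·Y = [11, 5-10i, 31, 5+10i]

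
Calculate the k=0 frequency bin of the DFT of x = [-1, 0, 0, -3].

X[0] = Σ(n=0 to 3) x[n] · ω_4^0 = Σ x[n]
= (-1) + (0) + (0) + (-3)

X[0] = -4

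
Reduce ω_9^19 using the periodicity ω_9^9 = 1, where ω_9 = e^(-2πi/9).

Since ω_9^9 = 1, powers reduce modulo 9.
19 mod 9 = 1
So ω_9^19 = ω_9^1 = e^(-2πi·1/9)

ω_9^19 = ω_9^1 = 0.7660-0.6428i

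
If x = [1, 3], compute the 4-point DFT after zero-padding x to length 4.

Original 2-point DFT: [4, -2]
Zero-padded 4-point DFT provides frequency interpolation.

DFT_4([x, 0, ...]) = [4, 1-3i, -2, 1+3i]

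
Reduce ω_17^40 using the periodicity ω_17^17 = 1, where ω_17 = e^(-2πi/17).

Since ω_17^17 = 1, powers reduce modulo 17.
40 mod 17 = 6
So ω_17^40 = ω_17^6 = e^(-2πi·6/17)

ω_17^40 = ω_17^6 = -0.6026-0.7980i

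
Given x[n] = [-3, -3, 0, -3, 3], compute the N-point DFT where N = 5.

X[k] = Σ(n=0 to 4) x[n] · ω_5^(nk)
where ω_5 = e^(-2πi/5)

Computing each X[k]:
X[0] = -6
X[1] = -0.5729+3.9430i
X[2] = -3.9271+6.3799i
X[3] = -3.9271-6.3799i
X[4] = -0.5729-3.9430i

X = [-6, -0.5729+3.9430i, -3.9271+6.3799i, -3.9271-6.3799i, -0.5729-3.9430i]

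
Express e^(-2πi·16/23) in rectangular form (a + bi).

ω_23^16 = e^(-2πi·16/23)
= cos(-2π·16/23) + i·sin(-2π·16/23)
= cos(-32π/23) + i·sin(-32π/23)

ω_23^16 = cos(-32π/23) + i·sin(-32π/23) = -0.3349+0.9423i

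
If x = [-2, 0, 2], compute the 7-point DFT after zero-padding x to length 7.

Original 3-point DFT: [0, -3.0000+1.7321i, -3.0000-1.7321i]
Zero-padded 7-point DFT provides frequency interpolation.

DFT_7([x, 0, ...]) = [0, -2.4450-1.9499i, -3.8019+0.8678i, -0.7530+1.5637i, -0.7530-1.5637i, -3.8019-0.8678i, -2.4450+1.9499i]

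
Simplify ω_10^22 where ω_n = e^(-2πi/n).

Since ω_10^10 = 1, powers reduce modulo 10.
22 mod 10 = 2
So ω_10^22 = ω_10^2 = e^(-2πi·2/10)

ω_10^22 = ω_10^2 = 0.3090-0.9511i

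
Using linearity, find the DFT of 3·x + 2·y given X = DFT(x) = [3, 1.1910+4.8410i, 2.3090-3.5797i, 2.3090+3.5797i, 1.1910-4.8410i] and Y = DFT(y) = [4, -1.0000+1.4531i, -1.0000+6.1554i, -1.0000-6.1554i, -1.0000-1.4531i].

By linearity: DFT(3x + 2y) = 3·DFT(x) + 2·DFT(y)
= 3·[3, 1.1910+4.8410i, 2.3090-3.5797i, 2.3090+3.5797i, 1.1910-4.8410i] + 2·[4, -1.0000+1.4531i, -1.0000+6.1554i, -1.0000-6.1554i, -1.0000-1.4531i]

Computing element-wise:
Z[0] = 3·(3) + 2·(4) = 17
Z[1] = 3·(1.1910+4.8410i) + 2·(-1.0000+1.4531i) = 1.5730+17.4292i
Z[2] = 3·(2.3090-3.5797i) + 2·(-1.0000+6.1554i) = 4.9270+1.5717i
Z[3] = 3·(2.3090+3.5797i) + 2·(-1.0000-6.1554i) = 4.9270-1.5717i
Z[4] = 3·(1.1910-4.8410i) + 2·(-1.0000-1.4531i) = 1.5730-17.4292i

DFT(3x + 2y) = 3·X + 2·Y = [17, 1.5730+17.4292i, 4.9270+1.5717i, 4.9270-1.5717i, 1.5730-17.4292i]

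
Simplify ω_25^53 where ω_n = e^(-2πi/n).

Since ω_25^25 = 1, powers reduce modulo 25.
53 mod 25 = 3
So ω_25^53 = ω_25^3 = e^(-2πi·3/25)

ω_25^53 = ω_25^3 = 0.7290-0.6845i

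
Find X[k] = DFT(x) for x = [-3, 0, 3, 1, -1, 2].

X[k] = Σ(n=0 to 5) x[n] · ω_6^(nk)
where ω_6 = e^(-2πi/6)

Computing each X[k]:
X[0] = 2
X[1] = -4.0000-1.7321i
X[2] = -4.0000+5.1962i
X[3] = -4
X[4] = -4.0000-5.1962i
X[5] = -4.0000+1.7321i

X = [2, -4.0000-1.7321i, -4.0000+5.1962i, -4, -4.0000-5.1962i, -4.0000+1.7321i]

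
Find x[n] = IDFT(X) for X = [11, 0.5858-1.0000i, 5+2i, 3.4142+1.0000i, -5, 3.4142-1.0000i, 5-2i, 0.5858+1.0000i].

x[n] = (1/8) Σ(k=0 to 7) X[k] · e^(2πikn/8)

Computing each x[n]:
x[0] = 3
x[1] = 1
x[2] = 0
x[3] = 3
x[4] = 1
x[5] = 2
x[6] = -1
x[7] = 2

x = [3, 1, 0, 3, 1, 2, -1, 2]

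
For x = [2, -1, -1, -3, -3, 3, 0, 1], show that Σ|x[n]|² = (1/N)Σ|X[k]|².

Time domain:
Σ|x[n]|² = |2|² + |-1|² + |-1|² + |-3|² + |-3|² + |3|² + |0|² + |1|² = 34.0000

Frequency domain:
(1/8)Σ|X[k]|² = (1/8)(|-2|² + |5.0000+6.6569i|² + |-4i|² + |5.0000+4.6569i|² + |-2|² + |5.0000-4.6569i|² + |4i|² + |5.0000-6.6569i|²) = (1/8)·272.0000 = 34.0000

Both sides agree, confirming Parseval's theorem.

Σ|x[n]|² = (1/N)Σ|X[k]|² = 34.0000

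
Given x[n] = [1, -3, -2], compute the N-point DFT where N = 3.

X[k] = Σ(n=0 to 2) x[n] · ω_3^(nk)
where ω_3 = e^(-2πi/3)

Computing each X[k]:
X[0] = -4
X[1] = 3.5000+0.8660i
X[2] = 3.5000-0.8660i

X = [-4, 3.5000+0.8660i, 3.5000-0.8660i]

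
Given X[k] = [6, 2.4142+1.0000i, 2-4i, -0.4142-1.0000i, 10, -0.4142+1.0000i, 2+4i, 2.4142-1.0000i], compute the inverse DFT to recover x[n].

x[n] = (1/8) Σ(k=0 to 7) X[k] · e^(2πikn/8)

Computing each x[n]:
x[0] = 3
x[1] = 1
x[2] = 1
x[3] = -2
x[4] = 2
x[5] = 0
x[6] = 2
x[7] = -1

x = [3, 1, 1, -2, 2, 0, 2, -1]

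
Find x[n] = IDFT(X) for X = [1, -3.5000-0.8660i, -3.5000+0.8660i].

x[n] = (1/3) Σ(k=0 to 2) X[k] · e^(2πikn/3)

Computing each x[n]:
x[0] = -2
x[1] = 2
x[2] = 1

x = [-2, 2, 1]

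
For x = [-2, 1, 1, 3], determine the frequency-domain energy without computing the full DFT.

Parseval: Σ|x[n]|² = (1/N)Σ|X[k]|², so Σ|X[k]|² = N·Σ|x[n]|² = 4·15.0000

Σ|X[k]|² = N·Σ|x[n]|² = 4·15.0000 = 60.0000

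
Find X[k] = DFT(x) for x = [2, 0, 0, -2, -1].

X[k] = Σ(n=0 to 4) x[n] · ω_5^(nk)
where ω_5 = e^(-2πi/5)

Computing each X[k]:
X[0] = -1
X[1] = 3.3090-2.1266i
X[2] = 2.1910+1.3143i
X[3] = 2.1910-1.3143i
X[4] = 3.3090+2.1266i

X = [-1, 3.3090-2.1266i, 2.1910+1.3143i, 2.1910-1.3143i, 3.3090+2.1266i]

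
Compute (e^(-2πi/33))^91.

Since ω_33^33 = 1, powers reduce modulo 33.
91 mod 33 = 25
So ω_33^91 = ω_33^25 = e^(-2πi·25/33)

ω_33^91 = ω_33^25 = 0.0476+0.9989i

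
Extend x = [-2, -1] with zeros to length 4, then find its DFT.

Original 2-point DFT: [-3, -1]
Zero-padded 4-point DFT provides frequency interpolation.

DFT_4([x, 0, ...]) = [-3, -2+1i, -1, -2-1i]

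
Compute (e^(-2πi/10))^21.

Since ω_10^10 = 1, powers reduce modulo 10.
21 mod 10 = 1
So ω_10^21 = ω_10^1 = e^(-2πi·1/10)

ω_10^21 = ω_10^1 = 0.8090-0.5878i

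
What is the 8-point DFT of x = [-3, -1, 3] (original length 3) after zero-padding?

Original 3-point DFT: [-1, -4.0000+3.4641i, -4.0000-3.4641i]
Zero-padded 8-point DFT provides frequency interpolation.

DFT_8([x, 0, ...]) = [-1, -3.7071-2.2929i, -6+1i, -2.2929+3.7071i, 1, -2.2929-3.7071i, -6-1i, -3.7071+2.2929i]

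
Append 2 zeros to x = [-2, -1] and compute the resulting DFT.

Original 2-point DFT: [-3, -1]
Zero-padded 4-point DFT provides frequency interpolation.

DFT_4([x, 0, ...]) = [-3, -2+1i, -1, -2-1i]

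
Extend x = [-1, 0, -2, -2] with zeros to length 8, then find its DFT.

Original 4-point DFT: [-5, 1-2i, -1, 1+2i]
Zero-padded 8-point DFT provides frequency interpolation.

DFT_8([x, 0, ...]) = [-5, 0.4142+3.4142i, 1-2i, -2.4142-0.5858i, -1, -2.4142+0.5858i, 1+2i, 0.4142-3.4142i]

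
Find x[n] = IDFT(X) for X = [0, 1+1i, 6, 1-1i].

x[n] = (1/4) Σ(k=0 to 3) X[k] · e^(2πikn/4)

Computing each x[n]:
x[0] = 2
x[1] = -2
x[2] = 1
x[3] = -1

x = [2, -2, 1, -1]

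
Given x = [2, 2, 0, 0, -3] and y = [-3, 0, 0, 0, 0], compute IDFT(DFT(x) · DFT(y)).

(x ⊛ y)[n] = Σ(m=0 to 4) x[m] · y[(n-m) mod 5]

Computing each output sample:
(x ⊛ y)[0] = -6
(x ⊛ y)[1] = -6
(x ⊛ y)[2] = 0
(x ⊛ y)[3] = 0
(x ⊛ y)[4] = 9

x ⊛ y = [-6, -6, 0, 0, 9]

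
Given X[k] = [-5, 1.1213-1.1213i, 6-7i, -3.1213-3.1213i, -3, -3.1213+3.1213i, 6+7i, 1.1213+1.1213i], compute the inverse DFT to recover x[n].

x[n] = (1/8) Σ(k=0 to 7) X[k] · e^(2πikn/8)

Computing each x[n]:
x[0] = 0
x[1] = 3
x[2] = -3
x[3] = -2
x[4] = 1
x[5] = 0
x[6] = -2
x[7] = -2

x = [0, 3, -3, -2, 1, 0, -2, -2]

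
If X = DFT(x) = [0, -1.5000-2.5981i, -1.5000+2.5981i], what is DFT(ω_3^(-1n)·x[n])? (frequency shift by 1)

Modulation property: DFT(ω_3^(-1n)·x[n]) = X[(k-1) mod 3], so circularly shift X by 1 positions.

X[k-1] = [-1.5000+2.5981i, 0, -1.5000-2.5981i]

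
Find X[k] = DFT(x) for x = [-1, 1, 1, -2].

X[k] = Σ(n=0 to 3) x[n] · ω_4^(nk)
where ω_4 = e^(-2πi/4)

Computing each X[k]:
X[0] = -1
X[1] = -2-3i
X[2] = 1
X[3] = -2+3i

X = [-1, -2-3i, 1, -2+3i]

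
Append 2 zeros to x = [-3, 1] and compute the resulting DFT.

Original 2-point DFT: [-2, -4]
Zero-padded 4-point DFT provides frequency interpolation.

DFT_4([x, 0, ...]) = [-2, -3-1i, -4, -3+1i]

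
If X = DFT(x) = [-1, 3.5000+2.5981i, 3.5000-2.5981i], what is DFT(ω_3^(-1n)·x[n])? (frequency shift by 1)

Modulation property: DFT(ω_3^(-1n)·x[n]) = X[(k-1) mod 3], so circularly shift X by 1 positions.

X[k-1] = [3.5000-2.5981i, -1, 3.5000+2.5981i]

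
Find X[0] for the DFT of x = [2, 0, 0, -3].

X[0] = Σ(n=0 to 3) x[n] · ω_4^0 = Σ x[n]
= (2) + (0) + (0) + (-3)

X[0] = -1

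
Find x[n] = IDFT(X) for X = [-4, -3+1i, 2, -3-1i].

x[n] = (1/4) Σ(k=0 to 3) X[k] · e^(2πikn/4)

Computing each x[n]:
x[0] = -2
x[1] = -2
x[2] = 1
x[3] = -1

x = [-2, -2, 1, -1]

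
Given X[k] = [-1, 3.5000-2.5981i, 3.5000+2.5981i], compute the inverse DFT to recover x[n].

x[n] = (1/3) Σ(k=0 to 2) X[k] · e^(2πikn/3)

Computing each x[n]:
x[0] = 2
x[1] = 0
x[2] = -3

x = [2, 0, -3]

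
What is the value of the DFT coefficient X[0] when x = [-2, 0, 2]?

X[0] = Σ(n=0 to 2) x[n] · ω_3^0 = Σ x[n]
= (-2) + (0) + (2)

X[0] = 0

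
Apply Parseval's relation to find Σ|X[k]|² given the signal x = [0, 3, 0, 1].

Parseval: Σ|x[n]|² = (1/N)Σ|X[k]|², so Σ|X[k]|² = N·Σ|x[n]|² = 4·10.0000

Σ|X[k]|² = N·Σ|x[n]|² = 4·10.0000 = 40.0000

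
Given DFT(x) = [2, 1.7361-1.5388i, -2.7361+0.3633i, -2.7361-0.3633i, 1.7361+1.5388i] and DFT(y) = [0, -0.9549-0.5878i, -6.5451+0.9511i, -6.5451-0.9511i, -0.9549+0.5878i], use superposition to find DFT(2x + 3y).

By linearity: DFT(2x + 3y) = 2·DFT(x) + 3·DFT(y)
= 2·[2, 1.7361-1.5388i, -2.7361+0.3633i, -2.7361-0.3633i, 1.7361+1.5388i] + 3·[0, -0.9549-0.5878i, -6.5451+0.9511i, -6.5451-0.9511i, -0.9549+0.5878i]

Computing element-wise:
Z[0] = 2·(2) + 3·(0) = 4
Z[1] = 2·(1.7361-1.5388i) + 3·(-0.9549-0.5878i) = 0.6075-4.8410i
Z[2] = 2·(-2.7361+0.3633i) + 3·(-6.5451+0.9511i) = -25.1075+3.5799i
Z[3] = 2·(-2.7361-0.3633i) + 3·(-6.5451-0.9511i) = -25.1075-3.5799i
Z[4] = 2·(1.7361+1.5388i) + 3·(-0.9549+0.5878i) = 0.6075+4.8410i

DFT(2x + 3y) = 2·X + 3·Y = [4, 0.6075-4.8410i, -25.1075+3.5799i, -25.1075-3.5799i, 0.6075+4.8410i]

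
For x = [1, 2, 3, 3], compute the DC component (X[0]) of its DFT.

X[0] = Σ(n=0 to 3) x[n] · ω_4^0 = Σ x[n]
= (1) + (2) + (3) + (3)

X[0] = 9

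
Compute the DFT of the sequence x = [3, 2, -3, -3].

X[k] = Σ(n=0 to 3) x[n] · ω_4^(nk)
where ω_4 = e^(-2πi/4)

Computing each X[k]:
X[0] = -1
X[1] = 6-5i
X[2] = 1
X[3] = 6+5i

X = [-1, 6-5i, 1, 6+5i]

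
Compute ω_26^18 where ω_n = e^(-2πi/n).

ω_26^18 = e^(-2πi·18/26)
= cos(-2π·18/26) + i·sin(-2π·18/26)
= cos(-36π/26) + i·sin(-36π/26)

ω_26^18 = cos(-36π/26) + i·sin(-36π/26) = -0.3546+0.9350i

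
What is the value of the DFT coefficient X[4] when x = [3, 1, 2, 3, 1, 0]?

X[4] = Σ(n=0 to 5) x[n] · ω_6^(4n) where ω_6 = e^(-2πi/6)
= (3)·ω_6^0 + (1)·ω_6^4 + (2)·ω_6^8 + (3)·ω_6^12 + (1)·ω_6^16 + (0)·ω_6^20

X[4] = 4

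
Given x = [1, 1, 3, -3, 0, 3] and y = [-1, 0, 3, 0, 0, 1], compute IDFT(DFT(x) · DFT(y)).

(x ⊛ y)[n] = Σ(m=0 to 5) x[m] · y[(n-m) mod 6]

Computing each output sample:
(x ⊛ y)[0] = 0
(x ⊛ y)[1] = 11
(x ⊛ y)[2] = -3
(x ⊛ y)[3] = 6
(x ⊛ y)[4] = 12
(x ⊛ y)[5] = -11

x ⊛ y = [0, 11, -3, 6, 12, -11]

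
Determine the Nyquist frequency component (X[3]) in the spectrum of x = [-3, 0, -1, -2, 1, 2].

X[3] = Σ(n=0 to 5) x[n] · ω_6^(3n) where ω_6 = e^(-2πi/6)
= (-3)·ω_6^0 + (0)·ω_6^3 + (-1)·ω_6^6 + (-2)·ω_6^9 + (1)·ω_6^12 + (2)·ω_6^15

X[3] = -3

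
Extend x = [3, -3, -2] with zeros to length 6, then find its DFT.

Original 3-point DFT: [-2, 5.5000+0.8660i, 5.5000-0.8660i]
Zero-padded 6-point DFT provides frequency interpolation.

DFT_6([x, 0, ...]) = [-2, 2.5000+4.3301i, 5.5000+0.8660i, 4, 5.5000-0.8660i, 2.5000-4.3301i]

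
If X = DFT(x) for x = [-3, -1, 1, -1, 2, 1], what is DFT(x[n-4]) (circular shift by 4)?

Time shift by 4: X_shifted[k] = ω_6^(4k) · X[k]
Shifted x = [1, -1, 2, 1, -3, -1]

DFT(x[n-4]) = [-1, -0.5000-4.3301i, 3.5000+4.3301i, 1, 3.5000-4.3301i, -0.5000+4.3301i]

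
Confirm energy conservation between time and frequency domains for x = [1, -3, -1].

Time domain:
Σ|x[n]|² = |1|² + |-3|² + |-1|² = 11.0000

Frequency domain:
(1/3)Σ|X[k]|² = (1/3)(|-3|² + |3.0000+1.7321i|² + |3.0000-1.7321i|²) = (1/3)·33.0000 = 11.0000

Both sides agree, confirming Parseval's theorem.

Σ|x[n]|² = (1/N)Σ|X[k]|² = 11.0000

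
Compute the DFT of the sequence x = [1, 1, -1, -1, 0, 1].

X[k] = Σ(n=0 to 5) x[n] · ω_6^(nk)
where ω_6 = e^(-2πi/6)

Computing each X[k]:
X[0] = 1
X[1] = 3.5000+0.8660i
X[2] = -0.5000-0.8660i
X[3] = -1
X[4] = -0.5000+0.8660i
X[5] = 3.5000-0.8660i

X = [1, 3.5000+0.8660i, -0.5000-0.8660i, -1, -0.5000+0.8660i, 3.5000-0.8660i]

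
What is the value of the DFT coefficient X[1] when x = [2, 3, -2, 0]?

X[1] = Σ(n=0 to 3) x[n] · ω_4^(1n) where ω_4 = e^(-2πi/4)
= (2)·ω_4^0 + (3)·ω_4^1 + (-2)·ω_4^2 + (0)·ω_4^3

X[1] = 4-3i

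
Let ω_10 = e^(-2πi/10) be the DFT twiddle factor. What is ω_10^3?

ω_10^3 = e^(-2πi·3/10)
= cos(-2π·3/10) + i·sin(-2π·3/10)
= cos(-6π/10) + i·sin(-6π/10)

ω_10^3 = cos(-6π/10) + i·sin(-6π/10) = -0.3090-0.9511i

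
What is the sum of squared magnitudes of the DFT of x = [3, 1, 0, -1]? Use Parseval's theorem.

Parseval: Σ|x[n]|² = (1/N)Σ|X[k]|², so Σ|X[k]|² = N·Σ|x[n]|² = 4·11.0000

Σ|X[k]|² = N·Σ|x[n]|² = 4·11.0000 = 44.0000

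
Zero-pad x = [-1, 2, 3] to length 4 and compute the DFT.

Original 3-point DFT: [4, -3.5000+0.8660i, -3.5000-0.8660i]
Zero-padded 4-point DFT provides frequency interpolation.

DFT_4([x, 0, ...]) = [4, -4-2i, 0, -4+2i]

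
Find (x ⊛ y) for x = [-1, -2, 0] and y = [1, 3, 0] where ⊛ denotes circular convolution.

(x ⊛ y)[n] = Σ(m=0 to 2) x[m] · y[(n-m) mod 3]

Computing each output sample:
(x ⊛ y)[0] = -1
(x ⊛ y)[1] = -5
(x ⊛ y)[2] = -6

x ⊛ y = [-1, -5, -6]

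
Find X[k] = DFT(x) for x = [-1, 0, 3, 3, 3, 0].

X[k] = Σ(n=0 to 5) x[n] · ω_6^(nk)
where ω_6 = e^(-2πi/6)

Computing each X[k]:
X[0] = 8
X[1] = -7
X[2] = -1
X[3] = 2
X[4] = -1
X[5] = -7

X = [8, -7, -1, 2, -1, -7]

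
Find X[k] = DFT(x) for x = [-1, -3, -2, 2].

X[k] = Σ(n=0 to 3) x[n] · ω_4^(nk)
where ω_4 = e^(-2πi/4)

Computing each X[k]:
X[0] = -4
X[1] = 1+5i
X[2] = -2
X[3] = 1-5i

X = [-4, 1+5i, -2, 1-5i]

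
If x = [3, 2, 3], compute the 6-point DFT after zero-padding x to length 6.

Original 3-point DFT: [8, 0.5000+0.8660i, 0.5000-0.8660i]
Zero-padded 6-point DFT provides frequency interpolation.

DFT_6([x, 0, ...]) = [8, 2.5000-4.3301i, 0.5000+0.8660i, 4, 0.5000-0.8660i, 2.5000+4.3301i]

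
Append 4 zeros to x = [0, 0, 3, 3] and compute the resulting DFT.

Original 4-point DFT: [6, -3+3i, 0, -3-3i]
Zero-padded 8-point DFT provides frequency interpolation.

DFT_8([x, 0, ...]) = [6, -2.1213-5.1213i, -3+3i, 2.1213+0.8787i, 0, 2.1213-0.8787i, -3-3i, -2.1213+5.1213i]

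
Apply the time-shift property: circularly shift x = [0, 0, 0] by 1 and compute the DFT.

Time shift by 1: X_shifted[k] = ω_3^(1k) · X[k]
Shifted x = [0, 0, 0]

DFT(x[n-1]) = [0, 0, 0]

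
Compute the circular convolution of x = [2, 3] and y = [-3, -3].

(x ⊛ y)[n] = Σ(m=0 to 1) x[m] · y[(n-m) mod 2]

Computing each output sample:
(x ⊛ y)[0] = -15
(x ⊛ y)[1] = -15

x ⊛ y = [-15, -15]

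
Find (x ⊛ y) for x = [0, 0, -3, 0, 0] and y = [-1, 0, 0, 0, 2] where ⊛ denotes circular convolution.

(x ⊛ y)[n] = Σ(m=0 to 4) x[m] · y[(n-m) mod 5]

Computing each output sample:
(x ⊛ y)[0] = 0
(x ⊛ y)[1] = -6
(x ⊛ y)[2] = 3
(x ⊛ y)[3] = 0
(x ⊛ y)[4] = 0

x ⊛ y = [0, -6, 3, 0, 0]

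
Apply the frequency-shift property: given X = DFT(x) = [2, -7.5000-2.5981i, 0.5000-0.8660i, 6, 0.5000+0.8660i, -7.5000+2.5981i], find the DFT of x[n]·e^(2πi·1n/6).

Modulation property: DFT(ω_6^(-1n)·x[n]) = X[(k-1) mod 6], so circularly shift X by 1 positions.

X[k-1] = [-7.5000+2.5981i, 2, -7.5000-2.5981i, 0.5000-0.8660i, 6, 0.5000+0.8660i]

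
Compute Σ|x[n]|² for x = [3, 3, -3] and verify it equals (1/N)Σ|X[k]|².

Time domain:
Σ|x[n]|² = |3|² + |3|² + |-3|² = 27.0000

Frequency domain:
(1/3)Σ|X[k]|² = (1/3)(|3|² + |3.0000-5.1962i|² + |3.0000+5.1962i|²) = (1/3)·81.0000 = 27.0000

Both sides agree, confirming Parseval's theorem.

Σ|x[n]|² = (1/N)Σ|X[k]|² = 27.0000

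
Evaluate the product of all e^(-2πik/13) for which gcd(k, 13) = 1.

The primitive 13th roots of unity are ω_13^k for k coprime to 13: k ∈ {1, 2, 3, 4, 5, 6, 7, 8, 9, 10, 11, 12}
Their product equals the constant term of the cyclotomic polynomial Φ_13(x) up to sign.
For n ≥ 3, the product of all primitive nth roots of unity is 1. (For n=1 it is 1; for n=2 it is -1.)

1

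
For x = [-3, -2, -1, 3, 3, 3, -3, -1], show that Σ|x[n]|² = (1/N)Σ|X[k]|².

Time domain:
Σ|x[n]|² = |-3|² + |-2|² + |-1|² + |3|² + |3|² + |3|² + |-3|² + |-1|² = 51.0000

Frequency domain:
(1/8)Σ|X[k]|² = (1/8)(|-1|² + |-12.3640-1.2929i|² + |4+1i|² + |0.3640+2.7071i|² + |-7|² + |0.3640-2.7071i|² + |4-1i|² + |-12.3640+1.2929i|²) = (1/8)·408.0000 = 51.0000

Both sides agree, confirming Parseval's theorem.

Σ|x[n]|² = (1/N)Σ|X[k]|² = 51.0000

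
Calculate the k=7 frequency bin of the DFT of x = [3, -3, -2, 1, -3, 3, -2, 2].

X[7] = Σ(n=0 to 7) x[n] · ω_8^(7n) where ω_8 = e^(-2πi/8)
= (3)·ω_8^0 + (-3)·ω_8^7 + (-2)·ω_8^14 + (1)·ω_8^21 + (-3)·ω_8^28 + (3)·ω_8^35 + (-2)·ω_8^42 + (2)·ω_8^49

X[7] = 2.4645-4.9497i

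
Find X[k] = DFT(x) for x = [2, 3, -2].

X[k] = Σ(n=0 to 2) x[n] · ω_3^(nk)
where ω_3 = e^(-2πi/3)

Computing each X[k]:
X[0] = 3
X[1] = 1.5000-4.3301i
X[2] = 1.5000+4.3301i

X = [3, 1.5000-4.3301i, 1.5000+4.3301i]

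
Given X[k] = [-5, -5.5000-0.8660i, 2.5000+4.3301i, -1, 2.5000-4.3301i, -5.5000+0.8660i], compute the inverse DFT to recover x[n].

x[n] = (1/6) Σ(k=0 to 5) X[k] · e^(2πikn/6)

Computing each x[n]:
x[0] = -2
x[1] = -3
x[2] = 1
x[3] = 2
x[4] = -2
x[5] = -1

x = [-2, -3, 1, 2, -2, -1]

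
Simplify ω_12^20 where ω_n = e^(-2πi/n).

Since ω_12^12 = 1, powers reduce modulo 12.
20 mod 12 = 8
So ω_12^20 = ω_12^8 = e^(-2πi·8/12)

ω_12^20 = ω_12^8 = -0.5000+0.8660i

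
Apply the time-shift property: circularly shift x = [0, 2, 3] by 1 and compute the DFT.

Time shift by 1: X_shifted[k] = ω_3^(1k) · X[k]
Shifted x = [3, 0, 2]

DFT(x[n-1]) = [5, 2.0000+1.7321i, 2.0000-1.7321i]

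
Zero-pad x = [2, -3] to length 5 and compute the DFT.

Original 2-point DFT: [-1, 5]
Zero-padded 5-point DFT provides frequency interpolation.

DFT_5([x, 0, ...]) = [-1, 1.0729+2.8532i, 4.4271+1.7634i, 4.4271-1.7634i, 1.0729-2.8532i]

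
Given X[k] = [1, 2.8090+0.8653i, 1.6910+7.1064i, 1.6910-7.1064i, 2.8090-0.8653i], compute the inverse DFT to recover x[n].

x[n] = (1/5) Σ(k=0 to 4) X[k] · e^(2πikn/5)

Computing each x[n]:
x[0] = 2
x[1] = -2
x[2] = 2
x[3] = -3
x[4] = 2

x = [2, -2, 2, -3, 2]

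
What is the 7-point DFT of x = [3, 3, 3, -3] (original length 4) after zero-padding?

Original 4-point DFT: [6, -6i, 6, 6i]
Zero-padded 7-point DFT provides frequency interpolation.

DFT_7([x, 0, ...]) = [6, 6.9058-3.9686i, -2.2409-3.9686i, 2.8351+3.9686i, 2.8351-3.9686i, -2.2409+3.9686i, 6.9058+3.9686i]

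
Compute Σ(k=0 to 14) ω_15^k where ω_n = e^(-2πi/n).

Sum of all nth roots of unity equals 0 for n > 1 (geometric series with r ≠ 1).

0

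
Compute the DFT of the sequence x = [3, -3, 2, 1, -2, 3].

X[k] = Σ(n=0 to 5) x[n] · ω_6^(nk)
where ω_6 = e^(-2πi/6)

Computing each X[k]:
X[0] = 4
X[1] = 2.0000+1.7321i
X[2] = 4.0000+8.6603i
X[3] = 2
X[4] = 4.0000-8.6603i
X[5] = 2.0000-1.7321i

X = [4, 2.0000+1.7321i, 4.0000+8.6603i, 2, 4.0000-8.6603i, 2.0000-1.7321i]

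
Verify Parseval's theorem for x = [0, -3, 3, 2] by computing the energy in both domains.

Time domain:
Σ|x[n]|² = |0|² + |-3|² + |3|² + |2|² = 22.0000

Frequency domain:
(1/4)Σ|X[k]|² = (1/4)(|2|² + |-3+5i|² + |4|² + |-3-5i|²) = (1/4)·88.0000 = 22.0000

Both sides agree, confirming Parseval's theorem.

Σ|x[n]|² = (1/N)Σ|X[k]|² = 22.0000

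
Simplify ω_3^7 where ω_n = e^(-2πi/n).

Since ω_3^3 = 1, powers reduce modulo 3.
7 mod 3 = 1
So ω_3^7 = ω_3^1 = e^(-2πi·1/3)

ω_3^7 = ω_3^1 = -0.5000-0.8660i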